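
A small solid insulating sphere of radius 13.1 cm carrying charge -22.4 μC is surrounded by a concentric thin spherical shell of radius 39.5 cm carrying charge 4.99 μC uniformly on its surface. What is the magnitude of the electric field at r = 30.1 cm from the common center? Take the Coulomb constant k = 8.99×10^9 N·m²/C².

Symmetry ⇒ E = E(r) r̂. Gaussian sphere of radius r = 30.1 cm (between the bodies, 13.1 cm < r < 39.5 cm).
Only the inner charge is enclosed; the outer shell contributes nothing inside itself. Q_enc = -22.4 μC = -2.24×10^-5 C.
Since E is radial and uniform over the Gaussian sphere, Φ = E·4πr² = Q_enc/ε₀.
E = k|Q_enc|/r² = (8.99×10^9)(2.24×10^-5)/(0.301)² = 2.22×10^6 N/C.

E = 2.22×10^6 N/C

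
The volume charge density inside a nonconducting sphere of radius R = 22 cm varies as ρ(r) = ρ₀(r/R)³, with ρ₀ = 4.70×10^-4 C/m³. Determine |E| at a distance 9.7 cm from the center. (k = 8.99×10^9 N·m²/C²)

By spherical symmetry E is radial; choose a Gaussian sphere of radius r = 9.7 cm (r < R).
Integrate the density: Q_enc = 4π ∫₀^r ρ₀(r'/R)^3 r'² dr' = 4πρ₀ r^6/(6·R³) = 7.70e-8 C.
Gauss's law: E·4πr² = Q_enc/ε₀.
E = k|Q_enc|/r² = (8.99×10^9)(7.70e-8)/(0.097)² = 7.36×10^4 N/C.

7.36e4 V/m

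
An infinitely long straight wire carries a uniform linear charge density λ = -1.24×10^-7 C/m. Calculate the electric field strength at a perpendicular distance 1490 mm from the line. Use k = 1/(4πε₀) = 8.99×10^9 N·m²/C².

1.50×10^3 V/m

Take a coaxial cylindrical Gaussian surface of radius r = 1490 mm and length L.
Q_enc = λL, so λ_enc = -1.24×10^-7 C/m.
By Gauss's law (flux through the curved wall only), E·2πrL = λ_enc L/ε₀.
E = 2k|λ_enc|/r = 2(8.99×10^9)(1.24×10^-7)/(1.49) = 1.50×10^3 N/C.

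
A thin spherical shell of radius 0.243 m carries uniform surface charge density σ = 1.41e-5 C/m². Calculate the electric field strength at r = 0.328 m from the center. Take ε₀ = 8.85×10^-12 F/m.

|E| ≈ 8.74e5 N/C

Symmetry ⇒ E = E(r) r̂. Gaussian sphere of radius r = 0.328 m (r > 0.243 m).
The entire shell is enclosed: Q_enc = σ·4πR² = (1.41×10^-5)·4π·(0.243)² = 1.046e-5 C.
By Gauss's law, ∮E·dA = E·4πr² = Q_enc/ε₀.
E = |Q_enc|/(4πε₀r²) = (1.046e-5)/(4π·8.85×10^-12·(0.328)²) = 8.74e5 N/C.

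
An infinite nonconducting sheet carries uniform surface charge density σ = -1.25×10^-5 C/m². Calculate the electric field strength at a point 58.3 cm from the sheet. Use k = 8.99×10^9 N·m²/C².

E = 7.06×10^5 N/C

The symmetry is planar: E is normal to the sheet and the same magnitude on both sides. Take a pillbox straddling the sheet with end-cap area A.
Flux Φ = 2EA and Q_enc = σA, so 2EA = σA/ε₀ ⇒ E = |σ|/(2ε₀), independent of distance.
E = 2πk|σ| = 2π(8.99×10^9)(1.25e-5) = 7.06e5 N/C.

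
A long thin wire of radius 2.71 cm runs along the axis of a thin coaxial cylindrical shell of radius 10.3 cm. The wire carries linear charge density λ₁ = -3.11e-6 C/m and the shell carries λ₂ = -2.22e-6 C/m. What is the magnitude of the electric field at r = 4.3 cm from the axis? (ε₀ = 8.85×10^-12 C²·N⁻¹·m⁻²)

1.30e6 N/C

By cylindrical symmetry E is radial; use a coaxial Gaussian cylinder of radius 4.3 cm and length L (between the conductors, 2.71 cm < r < 10.3 cm).
The shell at 10.3 cm lies outside the Gaussian surface, so λ_enc = λ₁ = -3.11×10^-6 C/m.
Applying ∮E·dA = Q_enc/ε₀ with the end caps contributing no flux:
E = |λ_enc|/(2πε₀r) = (3.11×10^-6)/(2π·8.85×10^-12·0.043) = 1.30×10^6 N/C.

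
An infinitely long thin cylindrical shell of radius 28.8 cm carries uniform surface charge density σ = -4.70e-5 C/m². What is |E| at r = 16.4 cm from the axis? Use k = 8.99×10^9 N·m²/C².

Choose a coaxial cylinder of radius r = 16.4 cm (arbitrary length L) as the Gaussian surface (r < 28.8 cm, inside the shell).
No charge is enclosed, so Gauss's law gives E·2πrL = 0 ⇒ E = 0.

|E| = 0 N/C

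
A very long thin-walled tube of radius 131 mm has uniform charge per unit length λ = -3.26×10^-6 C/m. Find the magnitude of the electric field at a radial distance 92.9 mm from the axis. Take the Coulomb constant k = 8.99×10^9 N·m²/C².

By cylindrical symmetry E is radial; use a coaxial Gaussian cylinder of radius 92.9 mm and length L (r < 131 mm, inside the shell).
No charge is enclosed, so Gauss's law gives E·2πrL = 0 ⇒ E = 0.

E = 0 (no enclosed charge)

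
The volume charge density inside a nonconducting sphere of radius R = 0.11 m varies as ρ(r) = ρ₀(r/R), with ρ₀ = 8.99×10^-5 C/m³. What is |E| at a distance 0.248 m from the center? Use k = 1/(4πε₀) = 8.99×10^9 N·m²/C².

|E| ≈ 5.49×10^4 V/m

Use a concentric Gaussian sphere at r = 0.248 m (r > R, all charge enclosed).
Q_enc = 4π ∫₀^R ρ₀(r'/R)^1 r'² dr' = 4πρ₀R³/4 = 3.759e-7 C.
Gauss's law: E·4πr² = Q_enc/ε₀.
E = k|Q_enc|/r² = (8.99×10^9)(3.759×10^-7)/(0.248)² = 5.49×10^4 N/C.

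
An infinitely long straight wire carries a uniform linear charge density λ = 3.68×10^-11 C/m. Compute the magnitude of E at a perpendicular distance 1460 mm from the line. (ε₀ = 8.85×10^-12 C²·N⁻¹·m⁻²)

Coaxial Gaussian cylinder, radius r = 1460 mm, length L.
Q_enc = λL, so λ_enc = 3.68e-11 C/m.
Applying ∮E·dA = Q_enc/ε₀ with the end caps contributing no flux:
E = |λ_enc|/(2πε₀r) = (3.68e-11)/(2π·8.85×10^-12·1.46) = 0.453 N/C.

E = 0.453 N/C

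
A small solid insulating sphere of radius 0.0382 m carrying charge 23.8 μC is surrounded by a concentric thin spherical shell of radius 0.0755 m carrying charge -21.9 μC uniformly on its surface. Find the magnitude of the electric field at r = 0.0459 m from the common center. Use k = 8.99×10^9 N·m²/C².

E ≈ 1.02e8 N/C

Use a concentric Gaussian sphere at r = 0.0459 m (between the bodies, 0.0382 m < r < 0.0755 m).
The shell at 0.0755 m lies outside the Gaussian surface, so Q_enc = 23.8 μC = 2.38e-5 C.
Since E is radial and uniform over the Gaussian sphere, Φ = E·4πr² = Q_enc/ε₀.
E = k|Q_enc|/r² = (8.99×10^9)(2.38×10^-5)/(0.0459)² = 1.02×10^8 N/C.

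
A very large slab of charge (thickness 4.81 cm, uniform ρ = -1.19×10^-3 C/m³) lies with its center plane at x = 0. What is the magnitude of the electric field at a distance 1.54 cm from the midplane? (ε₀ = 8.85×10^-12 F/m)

E = 2.07×10^6 N/C

By symmetry E is perpendicular to the slab. A Gaussian pillbox from −1.54 cm to +1.54 cm (face area A) lies entirely within the slab.
Q_enc = ρ·(2x)·A and flux = 2EA, so 2EA = 2ρxA/ε₀ ⇒ E = |ρ|x/ε₀.
E = (1.19×10^-3)(0.0154)/(8.85×10^-12) = 2.07×10^6 N/C.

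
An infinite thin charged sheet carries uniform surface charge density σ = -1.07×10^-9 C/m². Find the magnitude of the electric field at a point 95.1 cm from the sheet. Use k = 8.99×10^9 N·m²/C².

Choose a cylindrical pillbox piercing the sheet, end faces (area A) parallel to it.
Only the two end caps contribute flux: Φ = 2EA. With Q_enc = σA, Gauss's law gives E = |σ|/(2ε₀).
E = 2πk|σ| = 2π(8.99×10^9)(1.07×10^-9) = 60.4 N/C.

|E| = 60.4 V/m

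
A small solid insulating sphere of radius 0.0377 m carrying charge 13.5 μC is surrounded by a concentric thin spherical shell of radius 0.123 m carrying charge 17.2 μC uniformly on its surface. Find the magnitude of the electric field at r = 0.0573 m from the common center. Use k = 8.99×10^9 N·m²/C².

E ≈ 3.70e7 N/C

Take a concentric spherical Gaussian surface of radius r = 0.0573 m (between the bodies, 0.0377 m < r < 0.123 m).
Only the inner charge is enclosed; the outer shell contributes nothing inside itself. Q_enc = 13.5 μC = 1.35e-5 C.
Since E is radial and uniform over the Gaussian sphere, Φ = E·4πr² = Q_enc/ε₀.
E = k|Q_enc|/r² = (8.99×10^9)(1.35×10^-5)/(0.0573)² = 3.70×10^7 N/C.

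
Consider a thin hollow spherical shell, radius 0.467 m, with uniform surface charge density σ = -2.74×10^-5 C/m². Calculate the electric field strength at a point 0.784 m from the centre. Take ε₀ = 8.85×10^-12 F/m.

E ≈ 1.10×10^6 N/C

Symmetry ⇒ E = E(r) r̂. Gaussian sphere of radius r = 0.784 m (r > 0.467 m).
The entire shell is enclosed: Q_enc = σ·4πR² = (-2.74×10^-5)·4π·(0.467)² = -7.509×10^-5 C.
Applying ∮E·dA = Q_enc/ε₀ with Φ = E(4πr²):
E = |Q_enc|/(4πε₀r²) = (7.509×10^-5)/(4π·8.85×10^-12·(0.784)²) = 1.10×10^6 N/C.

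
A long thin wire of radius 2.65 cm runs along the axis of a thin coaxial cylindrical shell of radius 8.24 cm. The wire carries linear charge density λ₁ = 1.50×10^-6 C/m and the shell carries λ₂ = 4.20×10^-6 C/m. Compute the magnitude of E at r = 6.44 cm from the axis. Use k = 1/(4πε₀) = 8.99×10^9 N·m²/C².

By cylindrical symmetry E is radial; use a coaxial Gaussian cylinder of radius 6.44 cm and length L (between the conductors, 2.65 cm < r < 8.24 cm).
The shell at 8.24 cm lies outside the Gaussian surface, so λ_enc = λ₁ = 1.50×10^-6 C/m.
Since E is radial and uniform over the curved surface, Φ = E·2πrL = Q_enc/ε₀ = λ_enc L/ε₀.
E = 2k|λ_enc|/r = 2(8.99×10^9)(1.50e-6)/(0.0644) = 4.19×10^5 N/C.

4.19×10^5 N/C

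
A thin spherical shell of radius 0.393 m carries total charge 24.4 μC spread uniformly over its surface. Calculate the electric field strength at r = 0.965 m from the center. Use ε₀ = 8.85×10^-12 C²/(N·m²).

2.36e5 N/C

Use a concentric Gaussian sphere at r = 0.965 m (r > 0.393 m).
The entire shell is enclosed: Q_enc = 2.44e-5 C.
Applying ∮E·dA = Q_enc/ε₀ with Φ = E(4πr²):
E = |Q_enc|/(4πε₀r²) = (2.44×10^-5)/(4π·8.85×10^-12·(0.965)²) = 2.36e5 N/C.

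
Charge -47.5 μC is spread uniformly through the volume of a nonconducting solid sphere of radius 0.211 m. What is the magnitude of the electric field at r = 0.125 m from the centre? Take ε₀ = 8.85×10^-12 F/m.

E ≈ 5.68e6 N/C

Take a concentric spherical Gaussian surface of radius r = 0.125 m (r < R).
Only the charge within r is enclosed: Q_enc = Q·(r/R)³ = (-47.5 μC)·(0.125 m/0.211 m)³ = -9.876e-6 C.
Gauss's law: E·4πr² = Q_enc/ε₀.
E = |Q_enc|/(4πε₀r²) = (9.876×10^-6)/(4π·8.85×10^-12·(0.125)²) = 5.68×10^6 N/C.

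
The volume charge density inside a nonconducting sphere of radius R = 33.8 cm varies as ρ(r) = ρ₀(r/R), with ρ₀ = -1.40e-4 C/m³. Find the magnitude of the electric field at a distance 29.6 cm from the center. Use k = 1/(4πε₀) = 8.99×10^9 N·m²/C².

E ≈ 1.02×10^6 N/C

By spherical symmetry E is radial; choose a Gaussian sphere of radius r = 29.6 cm (r < R).
Q_enc = ∫₀^r ρ(r')·4πr'² dr' = (4πρ₀/R) ∫₀^r r'^3 dr' = 4πρ₀ r^4/(4·R) = -9.989×10^-6 C.
Gauss's law: E·4πr² = Q_enc/ε₀.
E = k|Q_enc|/r² = (8.99×10^9)(9.989e-6)/(0.296)² = 1.02e6 N/C.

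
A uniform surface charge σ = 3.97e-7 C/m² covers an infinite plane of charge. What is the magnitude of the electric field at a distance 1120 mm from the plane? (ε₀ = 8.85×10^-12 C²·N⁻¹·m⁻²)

E = 2.24e4 V/m

By planar symmetry E is perpendicular to the sheet and uniform; use a Gaussian pillbox with flat faces of area A on each side of the sheet.
Flux Φ = 2EA and Q_enc = σA, so 2EA = σA/ε₀ ⇒ E = |σ|/(2ε₀), independent of distance.
E = |σ|/(2ε₀) = (3.97×10^-7)/(2·8.85×10^-12) = 2.24×10^4 N/C.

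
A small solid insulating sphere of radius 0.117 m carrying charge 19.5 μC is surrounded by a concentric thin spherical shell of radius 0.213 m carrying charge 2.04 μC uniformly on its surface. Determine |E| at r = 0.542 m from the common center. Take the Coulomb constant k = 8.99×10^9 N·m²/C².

E ≈ 6.59×10^5 N/C

Use a concentric Gaussian sphere at r = 0.542 m (r > 0.213 m, enclosing both).
Q_enc = (19.5 μC) + (2.04 μC) = 2.154×10^-5 C.
Gauss's law: E·4πr² = Q_enc/ε₀.
E = k|Q_enc|/r² = (8.99×10^9)(2.154×10^-5)/(0.542)² = 6.59×10^5 N/C.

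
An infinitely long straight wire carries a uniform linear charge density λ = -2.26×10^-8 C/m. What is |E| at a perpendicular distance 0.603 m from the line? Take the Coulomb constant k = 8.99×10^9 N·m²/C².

Coaxial Gaussian cylinder, radius r = 0.603 m, length L.
Q_enc = λL, so λ_enc = -2.26×10^-8 C/m.
Since E is radial and uniform over the curved surface, Φ = E·2πrL = Q_enc/ε₀ = λ_enc L/ε₀.
E = 2k|λ_enc|/r = 2(8.99×10^9)(2.26×10^-8)/(0.603) = 674 N/C.

|E| = 674 N/C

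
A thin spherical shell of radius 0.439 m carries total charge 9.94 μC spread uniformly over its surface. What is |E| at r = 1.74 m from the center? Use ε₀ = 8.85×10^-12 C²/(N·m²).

2.95×10^4 N/C

Use a concentric Gaussian sphere at r = 1.74 m (r > 0.439 m).
The entire shell is enclosed: Q_enc = 9.94×10^-6 C.
Since E is radial and uniform over the Gaussian sphere, Φ = E·4πr² = Q_enc/ε₀.
E = |Q_enc|/(4πε₀r²) = (9.94×10^-6)/(4π·8.85×10^-12·(1.74)²) = 2.95×10^4 N/C.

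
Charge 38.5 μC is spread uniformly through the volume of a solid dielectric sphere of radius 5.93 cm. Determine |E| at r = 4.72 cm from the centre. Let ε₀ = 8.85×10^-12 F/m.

By spherical symmetry E is radial; choose a Gaussian sphere of radius r = 4.72 cm (r < R).
For a uniform sphere the enclosed fraction is (r/R)³, so Q_enc = (38.5 μC)(0.0472/0.0593)³ = 1.941×10^-5 C.
Applying ∮E·dA = Q_enc/ε₀ with Φ = E(4πr²):
E = |Q_enc|/(4πε₀r²) = (1.941e-5)/(4π·8.85×10^-12·(0.0472)²) = 7.84×10^7 N/C.

|E| ≈ 7.84e7 N/C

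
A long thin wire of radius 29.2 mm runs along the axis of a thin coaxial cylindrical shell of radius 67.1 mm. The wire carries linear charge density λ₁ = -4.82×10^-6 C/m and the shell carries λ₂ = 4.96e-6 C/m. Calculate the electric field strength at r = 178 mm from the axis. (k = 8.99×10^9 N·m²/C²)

By cylindrical symmetry E is radial; use a coaxial Gaussian cylinder of radius 178 mm and length L (r > 67.1 mm, enclosing both).
λ_enc = λ₁ + λ₂ = (-4.82e-6) + (4.96e-6) = 1.40e-7 C/m.
Gauss's law: E·2πrL = λ_enc L/ε₀.
E = 2k|λ_enc|/r = 2(8.99×10^9)(1.40e-7)/(0.178) = 1.41×10^4 N/C.

E = 1.41e4 V/m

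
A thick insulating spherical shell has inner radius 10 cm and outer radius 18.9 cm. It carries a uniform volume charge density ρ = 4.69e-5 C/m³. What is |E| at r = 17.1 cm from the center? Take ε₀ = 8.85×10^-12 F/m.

|E| = 2.42×10^5 V/m

Take a concentric spherical Gaussian surface of radius r = 17.1 cm (within the shell material, 10 cm < r < 18.9 cm).
Only the shell between 10 cm and r is enclosed: Q_enc = ρ·(4π/3)(r³ − a³) = (4.69e-5)·(4π/3)·((0.171)³ − (0.1)³) = 7.859×10^-7 C.
Gauss's law: E·4πr² = Q_enc/ε₀.
E = |Q_enc|/(4πε₀r²) = (7.859×10^-7)/(4π·8.85×10^-12·(0.171)²) = 2.42×10^5 N/C.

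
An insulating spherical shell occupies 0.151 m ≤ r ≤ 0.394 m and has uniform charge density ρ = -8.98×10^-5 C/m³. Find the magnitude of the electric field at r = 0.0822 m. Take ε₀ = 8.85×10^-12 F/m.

E = 0

Take a concentric spherical Gaussian surface of radius r = 0.0822 m (r < 0.151 m, inside the empty cavity).
Q_enc = 0 (all charge lies at larger r); Gauss's law gives E = 0.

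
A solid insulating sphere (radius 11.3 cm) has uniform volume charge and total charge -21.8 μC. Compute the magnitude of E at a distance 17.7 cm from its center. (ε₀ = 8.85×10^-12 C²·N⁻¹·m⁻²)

Take a concentric spherical Gaussian surface of radius r = 17.7 cm (r > R, so the entire charge is enclosed).
Q_enc = -21.8 μC = -2.18e-5 C.
Applying ∮E·dA = Q_enc/ε₀ with Φ = E(4πr²):
E = |Q_enc|/(4πε₀r²) = (2.18e-5)/(4π·8.85×10^-12·(0.177)²) = 6.26×10^6 N/C.

E = 6.26e6 N/C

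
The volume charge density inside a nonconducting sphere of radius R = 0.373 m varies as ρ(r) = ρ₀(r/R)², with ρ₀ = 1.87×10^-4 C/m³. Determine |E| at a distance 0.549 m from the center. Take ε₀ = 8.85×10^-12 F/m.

Use a concentric Gaussian sphere at r = 0.549 m (r > R, all charge enclosed).
Q_enc = 4π ∫₀^R ρ₀(r'/R)^2 r'² dr' = 4πρ₀R³/5 = 2.439×10^-5 C.
Gauss's law: E·4πr² = Q_enc/ε₀.
E = |Q_enc|/(4πε₀r²) = (2.439e-5)/(4π·8.85×10^-12·(0.549)²) = 7.28×10^5 N/C.

|E| ≈ 7.28e5 N/C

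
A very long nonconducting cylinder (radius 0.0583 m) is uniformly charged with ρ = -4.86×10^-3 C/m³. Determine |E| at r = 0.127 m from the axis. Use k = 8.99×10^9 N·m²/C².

E ≈ 7.35e6 V/m

Take a coaxial cylindrical Gaussian surface of radius r = 0.127 m and length L (r > 0.0583 m, full cross-section enclosed).
λ_enc = ρ·πR² = (-4.86e-3)π(0.0583)² = -5.189e-5 C/m.
Gauss's law: E·2πrL = λ_enc L/ε₀.
E = 2k|λ_enc|/r = 2(8.99×10^9)(5.189×10^-5)/(0.127) = 7.35e6 N/C.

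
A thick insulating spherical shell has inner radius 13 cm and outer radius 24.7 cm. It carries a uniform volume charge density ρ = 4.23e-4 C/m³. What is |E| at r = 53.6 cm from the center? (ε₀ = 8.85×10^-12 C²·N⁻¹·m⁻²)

Symmetry ⇒ E = E(r) r̂. Gaussian sphere of radius r = 53.6 cm (r > 24.7 cm, enclosing the whole shell).
Q_enc = ρ·(4π/3)(b³ − a³) = (4.23×10^-4)·(4π/3)·((0.247)³ − (0.13)³) = 2.281e-5 C.
Since E is radial and uniform over the Gaussian sphere, Φ = E·4πr² = Q_enc/ε₀.
E = |Q_enc|/(4πε₀r²) = (2.281e-5)/(4π·8.85×10^-12·(0.536)²) = 7.14e5 N/C.

E = 7.14e5 V/m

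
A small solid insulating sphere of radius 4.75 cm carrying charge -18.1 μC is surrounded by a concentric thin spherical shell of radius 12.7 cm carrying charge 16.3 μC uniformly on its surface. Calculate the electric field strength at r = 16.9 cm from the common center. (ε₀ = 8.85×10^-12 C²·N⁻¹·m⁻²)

|E| ≈ 5.67×10^5 N/C

Use a concentric Gaussian sphere at r = 16.9 cm (r > 12.7 cm, enclosing both).
Q_enc = (-18.1 μC) + (16.3 μC) = -1.80e-6 C.
By Gauss's law, ∮E·dA = E·4πr² = Q_enc/ε₀.
E = |Q_enc|/(4πε₀r²) = (1.80×10^-6)/(4π·8.85×10^-12·(0.169)²) = 5.67×10^5 N/C.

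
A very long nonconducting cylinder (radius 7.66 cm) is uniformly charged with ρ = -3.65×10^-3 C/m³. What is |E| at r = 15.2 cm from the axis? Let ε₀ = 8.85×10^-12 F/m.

E = 7.96e6 N/C

Choose a coaxial cylinder of radius r = 15.2 cm (arbitrary length L) as the Gaussian surface (r > 7.66 cm, full cross-section enclosed).
λ_enc = ρ·πR² = (-3.65×10^-3)π(0.0766)² = -6.728×10^-5 C/m.
Applying ∮E·dA = Q_enc/ε₀ with the end caps contributing no flux:
E = |λ_enc|/(2πε₀r) = (6.728×10^-5)/(2π·8.85×10^-12·0.152) = 7.96×10^6 N/C.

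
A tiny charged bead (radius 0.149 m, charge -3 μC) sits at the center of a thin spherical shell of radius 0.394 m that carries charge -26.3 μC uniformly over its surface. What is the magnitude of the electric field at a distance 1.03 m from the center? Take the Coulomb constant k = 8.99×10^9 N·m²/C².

|E| ≈ 2.48×10^5 N/C

Use a concentric Gaussian sphere at r = 1.03 m (r > 0.394 m, enclosing both).
Q_enc = (-3 μC) + (-26.3 μC) = -2.93×10^-5 C.
By Gauss's law, ∮E·dA = E·4πr² = Q_enc/ε₀.
E = k|Q_enc|/r² = (8.99×10^9)(2.93×10^-5)/(1.03)² = 2.48×10^5 N/C.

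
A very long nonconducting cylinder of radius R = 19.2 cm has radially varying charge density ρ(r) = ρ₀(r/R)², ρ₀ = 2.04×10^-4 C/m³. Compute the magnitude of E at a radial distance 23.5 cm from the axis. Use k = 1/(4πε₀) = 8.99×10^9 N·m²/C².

By cylindrical symmetry E is radial; use a coaxial Gaussian cylinder of radius 23.5 cm and length L (r > R, full charge per length enclosed).
λ_enc = 2π ∫₀^R ρ₀(r'/R)^2 r' dr' = 2πρ₀R²/4 = 1.181e-5 C/m.
Applying ∮E·dA = Q_enc/ε₀ with the end caps contributing no flux:
E = 2k|λ_enc|/r = 2(8.99×10^9)(1.181×10^-5)/(0.235) = 9.04×10^5 N/C.

E ≈ 9.04e5 V/m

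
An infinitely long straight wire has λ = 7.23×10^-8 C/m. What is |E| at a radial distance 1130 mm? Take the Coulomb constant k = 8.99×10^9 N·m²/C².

Take a coaxial cylindrical Gaussian surface of radius r = 1130 mm and length L.
Q_enc = λL, so λ_enc = 7.23e-8 C/m.
Since E is radial and uniform over the curved surface, Φ = E·2πrL = Q_enc/ε₀ = λ_enc L/ε₀.
E = 2k|λ_enc|/r = 2(8.99×10^9)(7.23×10^-8)/(1.13) = 1.15e3 N/C.

|E| ≈ 1.15×10^3 N/C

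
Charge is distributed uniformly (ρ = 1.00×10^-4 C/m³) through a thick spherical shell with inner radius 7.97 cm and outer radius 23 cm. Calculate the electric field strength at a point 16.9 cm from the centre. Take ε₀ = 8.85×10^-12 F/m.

|E| ≈ 5.70×10^5 N/C

Use a concentric Gaussian sphere at r = 16.9 cm (within the shell material, 7.97 cm < r < 23 cm).
Enclosed charge is the volume from a to r: Q_enc = (4π/3)ρ(r³ − a³) = 1.81e-6 C.
Since E is radial and uniform over the Gaussian sphere, Φ = E·4πr² = Q_enc/ε₀.
E = |Q_enc|/(4πε₀r²) = (1.81×10^-6)/(4π·8.85×10^-12·(0.169)²) = 5.70×10^5 N/C.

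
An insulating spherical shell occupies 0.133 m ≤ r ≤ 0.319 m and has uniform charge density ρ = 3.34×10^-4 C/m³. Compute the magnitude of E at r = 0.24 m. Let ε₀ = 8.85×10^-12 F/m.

Take a concentric spherical Gaussian surface of radius r = 0.24 m (within the shell material, 0.133 m < r < 0.319 m).
Only the shell between 0.133 m and r is enclosed: Q_enc = ρ·(4π/3)(r³ − a³) = (3.34×10^-4)·(4π/3)·((0.24)³ − (0.133)³) = 1.605×10^-5 C.
By Gauss's law, ∮E·dA = E·4πr² = Q_enc/ε₀.
E = |Q_enc|/(4πε₀r²) = (1.605×10^-5)/(4π·8.85×10^-12·(0.24)²) = 2.51e6 N/C.

|E| = 2.51×10^6 N/C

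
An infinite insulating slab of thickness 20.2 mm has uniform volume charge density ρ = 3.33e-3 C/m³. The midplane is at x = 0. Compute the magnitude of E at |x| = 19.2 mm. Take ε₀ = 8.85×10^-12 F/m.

|E| ≈ 3.80×10^6 V/m

The point |x| = 19.2 mm lies outside the slab (half-thickness 0.0101 m). A symmetric pillbox spanning the full slab encloses Q_enc = ρ·d·A.
Flux = 2EA ⇒ E = |ρ|d/(2ε₀), independent of distance outside.
E = (3.33e-3)(0.0202)/(2·8.85×10^-12) = 3.80e6 N/C.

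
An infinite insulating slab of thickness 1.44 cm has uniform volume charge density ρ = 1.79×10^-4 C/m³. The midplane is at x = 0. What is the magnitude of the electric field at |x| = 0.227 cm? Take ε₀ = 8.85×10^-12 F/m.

By symmetry E is perpendicular to the slab. A Gaussian pillbox from −0.227 cm to +0.227 cm (face area A) lies entirely within the slab.
Q_enc = ρ·(2x)·A and flux = 2EA, so 2EA = 2ρxA/ε₀ ⇒ E = |ρ|x/ε₀.
E = (1.79e-4)(0.00227)/(8.85×10^-12) = 4.59e4 N/C.

E ≈ 4.59×10^4 V/m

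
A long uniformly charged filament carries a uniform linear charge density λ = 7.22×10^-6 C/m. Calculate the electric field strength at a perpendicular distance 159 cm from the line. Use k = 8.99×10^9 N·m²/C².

|E| ≈ 8.16e4 V/m

Choose a coaxial cylinder of radius r = 159 cm (arbitrary length L) as the Gaussian surface.
Q_enc = λL, so λ_enc = 7.22×10^-6 C/m.
Gauss's law: E·2πrL = λ_enc L/ε₀.
E = 2k|λ_enc|/r = 2(8.99×10^9)(7.22e-6)/(1.59) = 8.16e4 N/C.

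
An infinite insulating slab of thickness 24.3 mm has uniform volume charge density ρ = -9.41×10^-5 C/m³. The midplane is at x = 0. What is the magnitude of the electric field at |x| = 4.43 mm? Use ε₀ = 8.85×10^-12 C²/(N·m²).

E = 4.71e4 N/C

By symmetry E is perpendicular to the slab. A Gaussian pillbox from −4.43 mm to +4.43 mm (face area A) lies entirely within the slab.
Q_enc = ρ·(2x)·A and flux = 2EA, so 2EA = 2ρxA/ε₀ ⇒ E = |ρ|x/ε₀.
E = (9.41×10^-5)(0.00443)/(8.85×10^-12) = 4.71×10^4 N/C.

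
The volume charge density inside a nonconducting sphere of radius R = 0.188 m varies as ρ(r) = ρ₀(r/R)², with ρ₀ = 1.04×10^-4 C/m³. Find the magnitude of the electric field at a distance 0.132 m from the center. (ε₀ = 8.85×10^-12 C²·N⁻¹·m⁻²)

1.53×10^5 V/m

Symmetry ⇒ E = E(r) r̂. Gaussian sphere of radius r = 0.132 m (r < R).
Q_enc = ∫₀^r ρ(r')·4πr'² dr' = (4πρ₀/R²) ∫₀^r r'^4 dr' = 4πρ₀ r^5/(5·R²) = 2.964×10^-7 C.
Since E is radial and uniform over the Gaussian sphere, Φ = E·4πr² = Q_enc/ε₀.
E = |Q_enc|/(4πε₀r²) = (2.964e-7)/(4π·8.85×10^-12·(0.132)²) = 1.53×10^5 N/C.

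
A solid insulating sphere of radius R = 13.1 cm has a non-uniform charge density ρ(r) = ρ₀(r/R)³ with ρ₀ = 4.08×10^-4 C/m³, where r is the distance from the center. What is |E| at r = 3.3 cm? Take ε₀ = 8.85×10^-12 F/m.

|E| = 4.05e3 V/m

Symmetry ⇒ E = E(r) r̂. Gaussian sphere of radius r = 3.3 cm (r < R).
Integrate the density: Q_enc = 4π ∫₀^r ρ₀(r'/R)^3 r'² dr' = 4πρ₀ r^6/(6·R³) = 4.909e-10 C.
Applying ∮E·dA = Q_enc/ε₀ with Φ = E(4πr²):
E = |Q_enc|/(4πε₀r²) = (4.909×10^-10)/(4π·8.85×10^-12·(0.033)²) = 4.05×10^3 N/C.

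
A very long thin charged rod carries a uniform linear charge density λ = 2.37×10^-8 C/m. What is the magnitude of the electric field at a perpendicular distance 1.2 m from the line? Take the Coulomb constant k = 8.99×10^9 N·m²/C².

355 N/C

By cylindrical symmetry E is radial; use a coaxial Gaussian cylinder of radius 1.2 m and length L.
Q_enc = λL, so λ_enc = 2.37e-8 C/m.
Since E is radial and uniform over the curved surface, Φ = E·2πrL = Q_enc/ε₀ = λ_enc L/ε₀.
E = 2k|λ_enc|/r = 2(8.99×10^9)(2.37e-8)/(1.2) = 355 N/C.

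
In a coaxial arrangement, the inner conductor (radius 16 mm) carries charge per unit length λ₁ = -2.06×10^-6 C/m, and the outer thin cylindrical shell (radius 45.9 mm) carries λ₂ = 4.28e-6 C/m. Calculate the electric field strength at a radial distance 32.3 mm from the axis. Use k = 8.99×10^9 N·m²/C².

Coaxial Gaussian cylinder, radius r = 32.3 mm, length L (between the conductors, 16 mm < r < 45.9 mm).
Only the inner wire is enclosed; the outer shell contributes nothing inside itself. λ_enc = λ₁ = -2.06e-6 C/m.
Gauss's law: E·2πrL = λ_enc L/ε₀.
E = 2k|λ_enc|/r = 2(8.99×10^9)(2.06e-6)/(0.0323) = 1.15e6 N/C.

|E| ≈ 1.15×10^6 N/C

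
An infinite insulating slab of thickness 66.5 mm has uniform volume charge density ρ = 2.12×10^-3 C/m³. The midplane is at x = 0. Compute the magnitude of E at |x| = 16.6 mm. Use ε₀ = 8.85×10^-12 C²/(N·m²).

3.98×10^6 N/C

By symmetry E is perpendicular to the slab. A Gaussian pillbox from −16.6 mm to +16.6 mm (face area A) lies entirely within the slab.
Q_enc = ρ·(2x)·A and flux = 2EA, so 2EA = 2ρxA/ε₀ ⇒ E = |ρ|x/ε₀.
E = (2.12×10^-3)(0.0166)/(8.85×10^-12) = 3.98e6 N/C.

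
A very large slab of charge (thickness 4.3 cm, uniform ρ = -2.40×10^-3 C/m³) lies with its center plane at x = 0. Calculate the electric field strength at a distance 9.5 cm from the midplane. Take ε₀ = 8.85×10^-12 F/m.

|E| ≈ 5.83e6 V/m

The point |x| = 9.5 cm lies outside the slab (half-thickness 0.0215 m). A symmetric pillbox spanning the full slab encloses Q_enc = ρ·d·A.
Flux = 2EA ⇒ E = |ρ|d/(2ε₀), independent of distance outside.
E = (2.40×10^-3)(0.043)/(2·8.85×10^-12) = 5.83×10^6 N/C.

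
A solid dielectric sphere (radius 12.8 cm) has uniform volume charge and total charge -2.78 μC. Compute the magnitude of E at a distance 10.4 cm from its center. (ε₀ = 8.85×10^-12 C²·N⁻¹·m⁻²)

Take a concentric spherical Gaussian surface of radius r = 10.4 cm (r < R).
For a uniform sphere the enclosed fraction is (r/R)³, so Q_enc = (-2.78 μC)(0.104/0.128)³ = -1.491e-6 C.
Since E is radial and uniform over the Gaussian sphere, Φ = E·4πr² = Q_enc/ε₀.
E = |Q_enc|/(4πε₀r²) = (1.491×10^-6)/(4π·8.85×10^-12·(0.104)²) = 1.24e6 N/C.

E = 1.24×10^6 V/m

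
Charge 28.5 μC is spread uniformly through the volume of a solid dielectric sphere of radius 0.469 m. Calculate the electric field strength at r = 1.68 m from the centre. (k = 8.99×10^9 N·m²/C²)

Take a concentric spherical Gaussian surface of radius r = 1.68 m (r > R, so the entire charge is enclosed).
Q_enc = 28.5 μC = 2.85×10^-5 C.
Since E is radial and uniform over the Gaussian sphere, Φ = E·4πr² = Q_enc/ε₀.
E = k|Q_enc|/r² = (8.99×10^9)(2.85e-5)/(1.68)² = 9.08×10^4 N/C.

E ≈ 9.08×10^4 N/C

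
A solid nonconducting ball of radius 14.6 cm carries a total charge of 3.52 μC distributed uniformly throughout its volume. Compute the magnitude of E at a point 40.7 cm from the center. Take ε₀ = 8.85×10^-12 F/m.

E = 1.91×10^5 N/C

Take a concentric spherical Gaussian surface of radius r = 40.7 cm (r > R, so the entire charge is enclosed).
Q_enc = 3.52 μC = 3.52e-6 C.
Since E is radial and uniform over the Gaussian sphere, Φ = E·4πr² = Q_enc/ε₀.
E = |Q_enc|/(4πε₀r²) = (3.52e-6)/(4π·8.85×10^-12·(0.407)²) = 1.91×10^5 N/C.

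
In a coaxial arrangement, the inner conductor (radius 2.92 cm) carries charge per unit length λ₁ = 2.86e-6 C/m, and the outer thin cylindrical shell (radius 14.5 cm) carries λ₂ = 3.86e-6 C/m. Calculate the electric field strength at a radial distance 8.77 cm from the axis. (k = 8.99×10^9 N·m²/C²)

Coaxial Gaussian cylinder, radius r = 8.77 cm, length L (between the conductors, 2.92 cm < r < 14.5 cm).
The shell at 14.5 cm lies outside the Gaussian surface, so λ_enc = λ₁ = 2.86×10^-6 C/m.
Applying ∮E·dA = Q_enc/ε₀ with the end caps contributing no flux:
E = 2k|λ_enc|/r = 2(8.99×10^9)(2.86×10^-6)/(0.0877) = 5.86e5 N/C.

E = 5.86×10^5 N/C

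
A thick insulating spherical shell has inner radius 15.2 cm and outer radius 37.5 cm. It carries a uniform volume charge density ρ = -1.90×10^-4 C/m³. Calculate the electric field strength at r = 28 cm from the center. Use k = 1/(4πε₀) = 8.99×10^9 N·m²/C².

Symmetry ⇒ E = E(r) r̂. Gaussian sphere of radius r = 28 cm (within the shell material, 15.2 cm < r < 37.5 cm).
Enclosed charge is the volume from a to r: Q_enc = (4π/3)ρ(r³ − a³) = -1.468×10^-5 C.
Since E is radial and uniform over the Gaussian sphere, Φ = E·4πr² = Q_enc/ε₀.
E = k|Q_enc|/r² = (8.99×10^9)(1.468e-5)/(0.28)² = 1.68e6 N/C.

E ≈ 1.68×10^6 N/C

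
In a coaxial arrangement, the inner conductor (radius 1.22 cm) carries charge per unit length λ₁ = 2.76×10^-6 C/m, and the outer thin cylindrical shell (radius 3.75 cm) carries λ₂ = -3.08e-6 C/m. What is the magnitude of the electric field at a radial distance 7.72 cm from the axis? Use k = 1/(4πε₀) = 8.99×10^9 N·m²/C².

Choose a coaxial cylinder of radius r = 7.72 cm (arbitrary length L) as the Gaussian surface (r > 3.75 cm, enclosing both).
λ_enc = λ₁ + λ₂ = (2.76×10^-6) + (-3.08×10^-6) = -3.20×10^-7 C/m.
Applying ∮E·dA = Q_enc/ε₀ with the end caps contributing no flux:
E = 2k|λ_enc|/r = 2(8.99×10^9)(3.20×10^-7)/(0.0772) = 7.45e4 N/C.

7.45e4 N/C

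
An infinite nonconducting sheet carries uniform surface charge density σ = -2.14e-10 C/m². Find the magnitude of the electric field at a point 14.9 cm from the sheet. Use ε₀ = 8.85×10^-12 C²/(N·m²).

The symmetry is planar: E is normal to the sheet and the same magnitude on both sides. Take a pillbox straddling the sheet with end-cap area A.
Only the two end caps contribute flux: Φ = 2EA. With Q_enc = σA, Gauss's law gives E = |σ|/(2ε₀).
E = |σ|/(2ε₀) = (2.14e-10)/(2·8.85×10^-12) = 12.1 N/C.

E = 12.1 N/C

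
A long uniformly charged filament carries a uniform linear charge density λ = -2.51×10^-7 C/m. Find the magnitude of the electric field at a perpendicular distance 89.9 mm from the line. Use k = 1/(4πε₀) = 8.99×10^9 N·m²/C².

By cylindrical symmetry E is radial; use a coaxial Gaussian cylinder of radius 89.9 mm and length L.
Q_enc = λL, so λ_enc = -2.51e-7 C/m.
Applying ∮E·dA = Q_enc/ε₀ with the end caps contributing no flux:
E = 2k|λ_enc|/r = 2(8.99×10^9)(2.51×10^-7)/(0.0899) = 5.02e4 N/C.

|E| ≈ 5.02×10^4 V/m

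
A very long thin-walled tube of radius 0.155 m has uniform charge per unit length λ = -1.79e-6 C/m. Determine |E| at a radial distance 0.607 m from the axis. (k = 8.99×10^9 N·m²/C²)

|E| ≈ 5.30×10^4 N/C

Choose a coaxial cylinder of radius r = 0.607 m (arbitrary length L) as the Gaussian surface (r > 0.155 m).
The full line charge is enclosed: λ_enc = -1.79×10^-6 C/m.
Since E is radial and uniform over the curved surface, Φ = E·2πrL = Q_enc/ε₀ = λ_enc L/ε₀.
E = 2k|λ_enc|/r = 2(8.99×10^9)(1.79e-6)/(0.607) = 5.30×10^4 N/C.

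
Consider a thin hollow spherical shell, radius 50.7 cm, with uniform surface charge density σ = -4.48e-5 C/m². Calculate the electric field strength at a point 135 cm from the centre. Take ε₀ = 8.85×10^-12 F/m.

7.14×10^5 N/C

Symmetry ⇒ E = E(r) r̂. Gaussian sphere of radius r = 135 cm (r > 50.7 cm).
The entire shell is enclosed: Q_enc = σ·4πR² = (-4.48×10^-5)·4π·(0.507)² = -1.447e-4 C.
Since E is radial and uniform over the Gaussian sphere, Φ = E·4πr² = Q_enc/ε₀.
E = |Q_enc|/(4πε₀r²) = (1.447e-4)/(4π·8.85×10^-12·(1.35)²) = 7.14×10^5 N/C.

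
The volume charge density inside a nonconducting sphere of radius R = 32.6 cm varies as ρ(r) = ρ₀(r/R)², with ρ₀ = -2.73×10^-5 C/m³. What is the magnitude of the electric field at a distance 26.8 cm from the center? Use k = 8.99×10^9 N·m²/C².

|E| = 1.12×10^5 V/m

Use a concentric Gaussian sphere at r = 26.8 cm (r < R).
Integrate the density: Q_enc = 4π ∫₀^r ρ₀(r'/R)^2 r'² dr' = 4πρ₀ r^5/(5·R²) = -8.926×10^-7 C.
By Gauss's law, ∮E·dA = E·4πr² = Q_enc/ε₀.
E = k|Q_enc|/r² = (8.99×10^9)(8.926e-7)/(0.268)² = 1.12×10^5 N/C.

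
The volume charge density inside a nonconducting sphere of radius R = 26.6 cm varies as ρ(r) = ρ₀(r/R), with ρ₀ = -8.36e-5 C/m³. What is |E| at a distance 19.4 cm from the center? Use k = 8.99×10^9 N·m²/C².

Symmetry ⇒ E = E(r) r̂. Gaussian sphere of radius r = 19.4 cm (r < R).
Q_enc = ∫₀^r ρ(r')·4πr'² dr' = (4πρ₀/R) ∫₀^r r'^3 dr' = 4πρ₀ r^4/(4·R) = -1.399×10^-6 C.
By Gauss's law, ∮E·dA = E·4πr² = Q_enc/ε₀.
E = k|Q_enc|/r² = (8.99×10^9)(1.399×10^-6)/(0.194)² = 3.34×10^5 N/C.

|E| = 3.34e5 N/C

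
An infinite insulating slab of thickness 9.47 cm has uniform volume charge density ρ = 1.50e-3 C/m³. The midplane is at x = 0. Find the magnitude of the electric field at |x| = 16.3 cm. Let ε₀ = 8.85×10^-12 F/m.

|E| ≈ 8.03×10^6 V/m

The point |x| = 16.3 cm lies outside the slab (half-thickness 0.04735 m). A symmetric pillbox spanning the full slab encloses Q_enc = ρ·d·A.
Flux = 2EA ⇒ E = |ρ|d/(2ε₀), independent of distance outside.
E = (1.50e-3)(0.0947)/(2·8.85×10^-12) = 8.03e6 N/C.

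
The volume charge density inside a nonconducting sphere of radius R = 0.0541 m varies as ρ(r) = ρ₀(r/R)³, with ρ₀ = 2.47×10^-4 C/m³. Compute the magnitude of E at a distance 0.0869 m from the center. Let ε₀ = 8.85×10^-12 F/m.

9.75×10^4 N/C

Take a concentric spherical Gaussian surface of radius r = 0.0869 m (r > R, all charge enclosed).
Q_enc = 4π ∫₀^R ρ₀(r'/R)^3 r'² dr' = 4πρ₀R³/6 = 8.191×10^-8 C.
Since E is radial and uniform over the Gaussian sphere, Φ = E·4πr² = Q_enc/ε₀.
E = |Q_enc|/(4πε₀r²) = (8.191×10^-8)/(4π·8.85×10^-12·(0.0869)²) = 9.75×10^4 N/C.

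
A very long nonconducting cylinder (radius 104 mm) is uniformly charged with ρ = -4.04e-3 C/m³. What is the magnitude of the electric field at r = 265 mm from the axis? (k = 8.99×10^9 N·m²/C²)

Coaxial Gaussian cylinder, radius r = 265 mm, length L (r > 104 mm, full cross-section enclosed).
λ_enc = ρ·πR² = (-4.04e-3)π(0.104)² = -1.373×10^-4 C/m.
Gauss's law: E·2πrL = λ_enc L/ε₀.
E = 2k|λ_enc|/r = 2(8.99×10^9)(1.373×10^-4)/(0.265) = 9.31e6 N/C.

9.31×10^6 N/C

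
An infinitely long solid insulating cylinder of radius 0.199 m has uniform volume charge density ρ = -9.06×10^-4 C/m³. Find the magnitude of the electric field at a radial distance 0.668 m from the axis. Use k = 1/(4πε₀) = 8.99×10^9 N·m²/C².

Coaxial Gaussian cylinder, radius r = 0.668 m, length L (r > 0.199 m, full cross-section enclosed).
λ_enc = ρ·πR² = (-9.06×10^-4)π(0.199)² = -1.127×10^-4 C/m.
Since E is radial and uniform over the curved surface, Φ = E·2πrL = Q_enc/ε₀ = λ_enc L/ε₀.
E = 2k|λ_enc|/r = 2(8.99×10^9)(1.127e-4)/(0.668) = 3.03×10^6 N/C.

|E| ≈ 3.03×10^6 V/m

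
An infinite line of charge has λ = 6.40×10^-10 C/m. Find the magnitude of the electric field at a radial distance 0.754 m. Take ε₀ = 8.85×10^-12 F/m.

|E| = 15.3 N/C

Coaxial Gaussian cylinder, radius r = 0.754 m, length L.
Q_enc = λL, so λ_enc = 6.40e-10 C/m.
Since E is radial and uniform over the curved surface, Φ = E·2πrL = Q_enc/ε₀ = λ_enc L/ε₀.
E = |λ_enc|/(2πε₀r) = (6.40e-10)/(2π·8.85×10^-12·0.754) = 15.3 N/C.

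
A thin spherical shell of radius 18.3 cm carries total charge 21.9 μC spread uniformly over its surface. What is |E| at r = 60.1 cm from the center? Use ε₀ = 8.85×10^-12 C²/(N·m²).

Use a concentric Gaussian sphere at r = 60.1 cm (r > 18.3 cm).
The entire shell is enclosed: Q_enc = 2.19×10^-5 C.
Gauss's law: E·4πr² = Q_enc/ε₀.
E = |Q_enc|/(4πε₀r²) = (2.19e-5)/(4π·8.85×10^-12·(0.601)²) = 5.45e5 N/C.

|E| ≈ 5.45e5 V/m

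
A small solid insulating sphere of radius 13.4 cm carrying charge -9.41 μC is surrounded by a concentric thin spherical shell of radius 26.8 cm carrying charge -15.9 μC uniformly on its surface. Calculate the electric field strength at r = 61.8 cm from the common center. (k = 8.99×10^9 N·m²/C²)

5.96×10^5 V/m

Use a concentric Gaussian sphere at r = 61.8 cm (r > 26.8 cm, enclosing both).
Q_enc = (-9.41 μC) + (-15.9 μC) = -2.531×10^-5 C.
Since E is radial and uniform over the Gaussian sphere, Φ = E·4πr² = Q_enc/ε₀.
E = k|Q_enc|/r² = (8.99×10^9)(2.531×10^-5)/(0.618)² = 5.96×10^5 N/C.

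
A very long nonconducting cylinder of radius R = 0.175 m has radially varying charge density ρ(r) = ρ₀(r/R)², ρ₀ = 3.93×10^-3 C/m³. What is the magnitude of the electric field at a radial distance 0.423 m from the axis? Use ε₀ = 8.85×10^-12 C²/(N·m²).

By cylindrical symmetry E is radial; use a coaxial Gaussian cylinder of radius 0.423 m and length L (r > R, full charge per length enclosed).
λ_enc = 2π ∫₀^R ρ₀(r'/R)^2 r' dr' = 2πρ₀R²/4 = 1.891×10^-4 C/m.
Since E is radial and uniform over the curved surface, Φ = E·2πrL = Q_enc/ε₀ = λ_enc L/ε₀.
E = |λ_enc|/(2πε₀r) = (1.891×10^-4)/(2π·8.85×10^-12·0.423) = 8.04×10^6 N/C.

|E| ≈ 8.04e6 N/C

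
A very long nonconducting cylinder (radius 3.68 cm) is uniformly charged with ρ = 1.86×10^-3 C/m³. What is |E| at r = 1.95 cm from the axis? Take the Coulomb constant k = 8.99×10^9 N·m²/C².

Choose a coaxial cylinder of radius r = 1.95 cm (arbitrary length L) as the Gaussian surface (r < R).
Enclosed charge per unit length: λ_enc = ρ·πr² = (1.86×10^-3)π(0.0195)² = 2.222×10^-6 C/m.
Gauss's law: E·2πrL = λ_enc L/ε₀.
E = 2k|λ_enc|/r = 2(8.99×10^9)(2.222×10^-6)/(0.0195) = 2.05×10^6 N/C.

|E| ≈ 2.05×10^6 N/C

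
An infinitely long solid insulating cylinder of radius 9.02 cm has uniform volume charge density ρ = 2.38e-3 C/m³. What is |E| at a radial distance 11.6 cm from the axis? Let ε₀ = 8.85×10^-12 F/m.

9.43×10^6 N/C

Take a coaxial cylindrical Gaussian surface of radius r = 11.6 cm and length L (r > 9.02 cm, full cross-section enclosed).
λ_enc = ρ·πR² = (2.38e-3)π(0.0902)² = 6.083×10^-5 C/m.
Applying ∮E·dA = Q_enc/ε₀ with the end caps contributing no flux:
E = |λ_enc|/(2πε₀r) = (6.083×10^-5)/(2π·8.85×10^-12·0.116) = 9.43×10^6 N/C.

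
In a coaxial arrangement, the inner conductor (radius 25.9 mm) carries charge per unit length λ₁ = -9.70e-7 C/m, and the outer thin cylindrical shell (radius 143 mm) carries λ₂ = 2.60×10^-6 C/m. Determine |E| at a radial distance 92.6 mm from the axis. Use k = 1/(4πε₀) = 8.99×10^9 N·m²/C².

Choose a coaxial cylinder of radius r = 92.6 mm (arbitrary length L) as the Gaussian surface (between the conductors, 25.9 mm < r < 143 mm).
The shell at 143 mm lies outside the Gaussian surface, so λ_enc = λ₁ = -9.70×10^-7 C/m.
Gauss's law: E·2πrL = λ_enc L/ε₀.
E = 2k|λ_enc|/r = 2(8.99×10^9)(9.70e-7)/(0.0926) = 1.88×10^5 N/C.

1.88e5 V/m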